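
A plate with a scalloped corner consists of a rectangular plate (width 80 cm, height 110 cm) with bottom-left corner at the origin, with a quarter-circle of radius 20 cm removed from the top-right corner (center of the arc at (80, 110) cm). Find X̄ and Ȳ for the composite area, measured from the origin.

X̄ = 38.83 cm, Ȳ = 53.28 cm

Part | A | x̄ᵢ | ȳᵢ | A·x̄ᵢ | A·ȳᵢ
plate | 8800.00 | 40.00 | 55.00 | 352000.00 | 484000.00
removed quarter-circle | -314.16 | 71.51 | 101.51 | -22466.07 | -31890.85
Σ | 8485.84 |  |  | 329533.93 | 452109.15
X̄ = 329533.93 / 8485.84 = 38.83 cm
Ȳ = 452109.15 / 8485.84 = 53.28 cm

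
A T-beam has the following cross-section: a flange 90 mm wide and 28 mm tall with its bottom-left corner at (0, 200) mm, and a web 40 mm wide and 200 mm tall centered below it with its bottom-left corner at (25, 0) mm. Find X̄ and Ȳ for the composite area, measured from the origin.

Part | A | x̄ᵢ | ȳᵢ | A·x̄ᵢ | A·ȳᵢ
web | 8000.00 | 45.00 | 100.00 | 360000.00 | 800000.00
flange | 2520.00 | 45.00 | 214.00 | 113400.00 | 539280.00
Σ | 10520.00 |  |  | 473400.00 | 1339280.00
X̄ = 473400.00 / 10520.00 = 45.00 mm
Ȳ = 1339280.00 / 10520.00 = 127.31 mm

X̄ = 45.00 mm, Ȳ = 127.31 mm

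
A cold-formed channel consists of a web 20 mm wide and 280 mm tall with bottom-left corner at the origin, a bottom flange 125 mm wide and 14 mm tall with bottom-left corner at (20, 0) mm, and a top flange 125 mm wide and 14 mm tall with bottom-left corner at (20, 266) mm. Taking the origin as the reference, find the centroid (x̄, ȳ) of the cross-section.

web: A = 20 × 280 = 5600.00, centroid at (10.00, 140.00).
bottom flange: A = 125 × 14 = 1750.00, centroid at (82.50, 7.00).
top flange: A = 125 × 14 = 1750.00, centroid at (82.50, 273.00).
ΣA = 9100.00 mm², ΣAx̄ = 344750.00 mm³, ΣAȳ = 1274000.00 mm³.
x̄ = 344750.00/9100.00 = 37.88 mm; ȳ = 1274000.00/9100.00 = 140.00 mm.

x̄ = 37.88 mm, ȳ = 140.00 mm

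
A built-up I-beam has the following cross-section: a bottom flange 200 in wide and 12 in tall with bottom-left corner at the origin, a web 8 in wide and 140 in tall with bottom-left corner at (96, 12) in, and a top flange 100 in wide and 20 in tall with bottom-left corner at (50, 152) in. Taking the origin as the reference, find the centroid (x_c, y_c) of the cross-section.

x_c = 100.00 in, y_c = 77.94 in

bottom flange: A = 200 × 12 = 2400.00, centroid at (100.00, 6.00).
web: A = 8 × 140 = 1120.00, centroid at (100.00, 82.00).
top flange: A = 100 × 20 = 2000.00, centroid at (100.00, 162.00).
ΣA = 5520.00 in², ΣAx_c = 552000.00 in³, ΣAy_c = 430240.00 in³.
x_c = 552000.00/5520.00 = 100.00 in; y_c = 430240.00/5520.00 = 77.94 in.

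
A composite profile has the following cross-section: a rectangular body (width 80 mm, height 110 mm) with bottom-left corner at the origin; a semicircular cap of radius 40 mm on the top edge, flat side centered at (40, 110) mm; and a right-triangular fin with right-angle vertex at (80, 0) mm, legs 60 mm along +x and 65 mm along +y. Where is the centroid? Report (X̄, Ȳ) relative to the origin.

X̄ = 48.82 mm, Ȳ = 63.74 mm

rectangular body: A = 80 × 110 = 8800.00, centroid at (40.00, 55.00).
semicircular top: A = ½π·40² = 2513.27, centroid at (40.00, 126.98).
triangular fin: A = ½·60·65 = 1950.00, centroid at (100.00, 21.67).
ΣA = 13263.27 mm², ΣAX̄ = 647530.96 mm³, ΣAȲ = 845376.82 mm³.
X̄ = 647530.96/13263.27 = 48.82 mm; Ȳ = 845376.82/13263.27 = 63.74 mm.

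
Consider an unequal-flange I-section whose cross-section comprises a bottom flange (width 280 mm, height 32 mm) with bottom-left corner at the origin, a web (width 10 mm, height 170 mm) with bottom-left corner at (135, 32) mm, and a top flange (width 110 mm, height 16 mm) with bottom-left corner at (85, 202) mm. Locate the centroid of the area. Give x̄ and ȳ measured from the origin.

Part | A | x̄ᵢ | ȳᵢ | A·x̄ᵢ | A·ȳᵢ
bottom flange | 8960.00 | 140.00 | 16.00 | 1254400.00 | 143360.00
web | 1700.00 | 140.00 | 117.00 | 238000.00 | 198900.00
top flange | 1760.00 | 140.00 | 210.00 | 246400.00 | 369600.00
Σ | 12420.00 |  |  | 1738800.00 | 711860.00
x̄ = 1738800.00 / 12420.00 = 140.00 mm
ȳ = 711860.00 / 12420.00 = 57.32 mm

x̄ = 140.00 mm, ȳ = 57.32 mm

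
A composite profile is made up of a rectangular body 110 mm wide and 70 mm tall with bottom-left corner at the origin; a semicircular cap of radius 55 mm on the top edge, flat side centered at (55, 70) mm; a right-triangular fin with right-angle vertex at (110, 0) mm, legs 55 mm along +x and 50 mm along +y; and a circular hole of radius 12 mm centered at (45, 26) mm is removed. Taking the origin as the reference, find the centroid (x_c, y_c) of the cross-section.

rectangular body: A = 110 × 70 = 7700.00, centroid at (55.00, 35.00).
semicircular top: A = ½π·55² = 4751.66, centroid at (55.00, 93.34).
triangular fin: A = ½·55·50 = 1375.00, centroid at (128.33, 16.67).
hole: A = −π·12² = -452.39, centroid at (45.00, 26.00).
ΣA = 13374.27 mm²
ΣAx_c = (7700.00)(55.00) + (4751.66)(55.00) + (1375.00)(128.33) + (-452.39)(45.00) = 840942.05 mm³
ΣAy_c = (7700.00)(35.00) + (4751.66)(93.34) + (1375.00)(16.67) + (-452.39)(26.00) = 724187.33 mm³
x_c = 840942.05 / 13374.27 = 62.88 mm
y_c = 724187.33 / 13374.27 = 54.15 mm

x_c = 62.88 mm, y_c = 54.15 mm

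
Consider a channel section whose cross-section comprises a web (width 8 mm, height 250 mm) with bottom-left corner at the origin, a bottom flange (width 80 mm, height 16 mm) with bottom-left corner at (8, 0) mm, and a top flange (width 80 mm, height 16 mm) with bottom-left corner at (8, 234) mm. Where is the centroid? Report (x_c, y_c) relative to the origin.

web: A = 8 × 250 = 2000.00, centroid at (4.00, 125.00).
bottom flange: A = 80 × 16 = 1280.00, centroid at (48.00, 8.00).
top flange: A = 80 × 16 = 1280.00, centroid at (48.00, 242.00).
ΣA = 4560.00 mm², ΣAx_c = 130880.00 mm³, ΣAy_c = 570000.00 mm³.
x_c = 130880.00/4560.00 = 28.70 mm; y_c = 570000.00/4560.00 = 125.00 mm.

x_c = 28.70 mm, y_c = 125.00 mm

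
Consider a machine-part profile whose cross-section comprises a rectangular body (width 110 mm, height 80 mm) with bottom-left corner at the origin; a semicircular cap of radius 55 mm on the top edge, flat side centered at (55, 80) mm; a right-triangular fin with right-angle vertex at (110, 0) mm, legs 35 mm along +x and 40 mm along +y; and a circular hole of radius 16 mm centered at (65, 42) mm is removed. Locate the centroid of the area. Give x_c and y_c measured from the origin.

x_c = 57.87 mm, y_c = 60.87 mm

rectangular body: A = 110 × 80 = 8800.00, centroid at (55.00, 40.00).
semicircular top: A = ½π·55² = 4751.66, centroid at (55.00, 103.34).
triangular fin: A = ½·35·40 = 700.00, centroid at (121.67, 13.33).
hole: A = −π·16² = -804.25, centroid at (65.00, 42.00).
ΣA = 13447.41 mm²
ΣAx_c = (8800.00)(55.00) + (4751.66)(55.00) + (700.00)(121.67) + (-804.25)(65.00) = 778231.80 mm³
ΣAy_c = (8800.00)(40.00) + (4751.66)(103.34) + (700.00)(13.33) + (-804.25)(42.00) = 818604.31 mm³
x_c = 778231.80 / 13447.41 = 57.87 mm
y_c = 818604.31 / 13447.41 = 60.87 mm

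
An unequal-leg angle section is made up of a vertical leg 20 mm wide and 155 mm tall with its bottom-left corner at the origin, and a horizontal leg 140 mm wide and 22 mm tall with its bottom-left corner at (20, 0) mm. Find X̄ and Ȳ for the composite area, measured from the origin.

X̄ = 49.87 mm, Ȳ = 44.36 mm

Part | A | x̄ᵢ | ȳᵢ | A·x̄ᵢ | A·ȳᵢ
vertical leg | 3100.00 | 10.00 | 77.50 | 31000.00 | 240250.00
horizontal leg | 3080.00 | 90.00 | 11.00 | 277200.00 | 33880.00
Σ | 6180.00 |  |  | 308200.00 | 274130.00
X̄ = 308200.00 / 6180.00 = 49.87 mm
Ȳ = 274130.00 / 6180.00 = 44.36 mm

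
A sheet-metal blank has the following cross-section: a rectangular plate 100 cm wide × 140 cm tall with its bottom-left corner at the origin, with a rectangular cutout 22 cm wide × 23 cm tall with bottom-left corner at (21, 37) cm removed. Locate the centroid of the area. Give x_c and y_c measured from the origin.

x_c = 50.67 cm, y_c = 70.81 cm

Part | A | x̄ᵢ | ȳᵢ | A·x̄ᵢ | A·ȳᵢ
plate | 14000.00 | 50.00 | 70.00 | 700000.00 | 980000.00
hole | -506.00 | 32.00 | 48.50 | -16192.00 | -24541.00
Σ | 13494.00 |  |  | 683808.00 | 955459.00
x_c = 683808.00 / 13494.00 = 50.67 cm
y_c = 955459.00 / 13494.00 = 70.81 cm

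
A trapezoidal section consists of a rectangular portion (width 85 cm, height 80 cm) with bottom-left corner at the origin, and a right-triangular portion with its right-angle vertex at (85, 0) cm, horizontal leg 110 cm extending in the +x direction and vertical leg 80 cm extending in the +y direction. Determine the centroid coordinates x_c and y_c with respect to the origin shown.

rectangular portion: A = 85 × 80 = 6800.00, centroid at (42.50, 40.00).
triangular portion: A = ½·110·80 = 4400.00, centroid at (121.67, 26.67).
ΣA = 11200.00 cm², ΣAx_c = 824333.33 cm³, ΣAy_c = 389333.33 cm³.
x_c = 824333.33/11200.00 = 73.60 cm; y_c = 389333.33/11200.00 = 34.76 cm.

x_c = 73.60 cm, y_c = 34.76 cm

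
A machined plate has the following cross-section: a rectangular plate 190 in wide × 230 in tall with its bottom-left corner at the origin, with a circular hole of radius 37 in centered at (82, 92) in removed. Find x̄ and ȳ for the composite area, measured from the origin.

x̄ = 96.42 in, ȳ = 117.51 in

plate: A = 190 × 230 = 43700.00, centroid at (95.00, 115.00).
hole: A = −π·37² = -4300.84, centroid at (82.00, 92.00).
ΣA = 39399.16 in², ΣAx̄ = 3798831.09 in³, ΣAȳ = 4629822.69 in³.
x̄ = 3798831.09/39399.16 = 96.42 in; ȳ = 4629822.69/39399.16 = 117.51 in.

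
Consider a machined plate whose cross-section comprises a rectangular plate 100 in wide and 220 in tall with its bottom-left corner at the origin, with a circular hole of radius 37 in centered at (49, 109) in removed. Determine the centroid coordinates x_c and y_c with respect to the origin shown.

x_c = 50.24 in, y_c = 110.24 in

Part | A | x̄ᵢ | ȳᵢ | A·x̄ᵢ | A·ȳᵢ
plate | 22000.00 | 50.00 | 110.00 | 1100000.00 | 2420000.00
hole | -4300.84 | 49.00 | 109.00 | -210741.18 | -468791.60
Σ | 17699.16 |  |  | 889258.82 | 1951208.40
x_c = 889258.82 / 17699.16 = 50.24 in
y_c = 1951208.40 / 17699.16 = 110.24 in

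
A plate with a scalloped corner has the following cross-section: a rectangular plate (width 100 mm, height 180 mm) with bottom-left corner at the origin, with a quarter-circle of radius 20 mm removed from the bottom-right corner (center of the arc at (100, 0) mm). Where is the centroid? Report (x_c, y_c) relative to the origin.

Part | A | x̄ᵢ | ȳᵢ | A·x̄ᵢ | A·ȳᵢ
plate | 18000.00 | 50.00 | 90.00 | 900000.00 | 1620000.00
removed quarter-circle | -314.16 | 91.51 | 8.49 | -28749.26 | -2666.67
Σ | 17685.84 |  |  | 871250.74 | 1617333.33
x_c = 871250.74 / 17685.84 = 49.26 mm
y_c = 1617333.33 / 17685.84 = 91.45 mm

x_c = 49.26 mm, y_c = 91.45 mm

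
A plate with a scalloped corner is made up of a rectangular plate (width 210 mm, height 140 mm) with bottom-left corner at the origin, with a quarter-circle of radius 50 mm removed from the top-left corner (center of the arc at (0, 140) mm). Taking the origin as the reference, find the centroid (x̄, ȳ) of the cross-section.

plate: A = 210 × 140 = 29400.00, centroid at (105.00, 70.00).
removed quarter-circle: A = −¼π·50² = -1963.50, centroid at (21.22, 118.78).
ΣA = 27436.50 mm², ΣAx̄ = 3045333.33 mm³, ΣAȳ = 1824777.31 mm³.
x̄ = 3045333.33/27436.50 = 111.00 mm; ȳ = 1824777.31/27436.50 = 66.51 mm.

x̄ = 111.00 mm, ȳ = 66.51 mm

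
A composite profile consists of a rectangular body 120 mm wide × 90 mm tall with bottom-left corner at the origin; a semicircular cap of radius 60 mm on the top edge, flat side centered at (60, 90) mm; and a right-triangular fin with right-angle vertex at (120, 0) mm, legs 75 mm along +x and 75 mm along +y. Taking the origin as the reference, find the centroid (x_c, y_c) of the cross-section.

x_c = 72.41 mm, y_c = 62.76 mm

rectangular body: A = 120 × 90 = 10800.00, centroid at (60.00, 45.00).
semicircular top: A = ½π·60² = 5654.87, centroid at (60.00, 115.46).
triangular fin: A = ½·75·75 = 2812.50, centroid at (145.00, 25.00).
ΣA = 19267.37 mm², ΣAx_c = 1395104.51 mm³, ΣAy_c = 1209250.51 mm³.
x_c = 1395104.51/19267.37 = 72.41 mm; y_c = 1209250.51/19267.37 = 62.76 mm.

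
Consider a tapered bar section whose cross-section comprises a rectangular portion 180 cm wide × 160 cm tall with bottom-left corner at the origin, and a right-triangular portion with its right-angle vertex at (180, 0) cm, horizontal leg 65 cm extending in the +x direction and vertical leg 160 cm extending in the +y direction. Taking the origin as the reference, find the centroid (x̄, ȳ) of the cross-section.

Part | A | x̄ᵢ | ȳᵢ | A·x̄ᵢ | A·ȳᵢ
rectangular portion | 28800.00 | 90.00 | 80.00 | 2592000.00 | 2304000.00
triangular portion | 5200.00 | 201.67 | 53.33 | 1048666.67 | 277333.33
Σ | 34000.00 |  |  | 3640666.67 | 2581333.33
x̄ = 3640666.67 / 34000.00 = 107.08 cm
ȳ = 2581333.33 / 34000.00 = 75.92 cm

x̄ = 107.08 cm, ȳ = 75.92 cm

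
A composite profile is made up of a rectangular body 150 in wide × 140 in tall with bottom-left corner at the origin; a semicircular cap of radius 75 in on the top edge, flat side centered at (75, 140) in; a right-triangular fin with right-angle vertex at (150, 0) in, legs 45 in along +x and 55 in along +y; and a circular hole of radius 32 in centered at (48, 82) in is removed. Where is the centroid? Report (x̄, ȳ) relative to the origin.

rectangular body: A = 150 × 140 = 21000.00, centroid at (75.00, 70.00).
semicircular top: A = ½π·75² = 8835.73, centroid at (75.00, 171.83).
triangular fin: A = ½·45·55 = 1237.50, centroid at (165.00, 18.33).
hole: A = −π·32² = -3216.99, centroid at (48.00, 82.00).
ΣA = 27856.24 in²
ΣAx̄ = (21000.00)(75.00) + (8835.73)(75.00) + (1237.50)(165.00) + (-3216.99)(48.00) = 2287451.64 in³
ΣAȳ = (21000.00)(70.00) + (8835.73)(171.83) + (1237.50)(18.33) + (-3216.99)(82.00) = 2747146.36 in³
x̄ = 2287451.64 / 27856.24 = 82.12 in
ȳ = 2747146.36 / 27856.24 = 98.62 in

x̄ = 82.12 in, ȳ = 98.62 in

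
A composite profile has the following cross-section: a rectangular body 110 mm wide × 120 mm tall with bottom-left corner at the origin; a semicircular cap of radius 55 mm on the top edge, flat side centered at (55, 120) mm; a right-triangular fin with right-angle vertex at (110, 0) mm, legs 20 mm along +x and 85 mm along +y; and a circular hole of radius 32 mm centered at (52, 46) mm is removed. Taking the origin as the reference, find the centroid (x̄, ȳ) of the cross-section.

Part | A | x̄ᵢ | ȳᵢ | A·x̄ᵢ | A·ȳᵢ
rectangular body | 13200.00 | 55.00 | 60.00 | 726000.00 | 792000.00
semicircular top | 4751.66 | 55.00 | 143.34 | 261341.24 | 681115.73
triangular fin | 850.00 | 116.67 | 28.33 | 99166.67 | 24083.33
hole | -3216.99 | 52.00 | 46.00 | -167283.53 | -147981.58
Σ | 15584.67 |  |  | 919224.38 | 1349217.49
x̄ = 919224.38 / 15584.67 = 58.98 mm
ȳ = 1349217.49 / 15584.67 = 86.57 mm

x̄ = 58.98 mm, ȳ = 86.57 mm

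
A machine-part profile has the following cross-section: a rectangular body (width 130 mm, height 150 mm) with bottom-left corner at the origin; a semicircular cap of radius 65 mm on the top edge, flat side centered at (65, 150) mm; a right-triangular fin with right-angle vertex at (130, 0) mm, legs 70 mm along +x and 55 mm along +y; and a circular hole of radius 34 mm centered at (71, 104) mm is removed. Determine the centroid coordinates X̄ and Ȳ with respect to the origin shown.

Part | A | x̄ᵢ | ȳᵢ | A·x̄ᵢ | A·ȳᵢ
rectangular body | 19500.00 | 65.00 | 75.00 | 1267500.00 | 1462500.00
semicircular top | 6636.61 | 65.00 | 177.59 | 431379.94 | 1178575.51
triangular fin | 1925.00 | 153.33 | 18.33 | 295166.67 | 35291.67
hole | -3631.68 | 71.00 | 104.00 | -257849.36 | -377694.84
Σ | 24429.93 |  |  | 1736197.25 | 2298672.34
X̄ = 1736197.25 / 24429.93 = 71.07 mm
Ȳ = 2298672.34 / 24429.93 = 94.09 mm

X̄ = 71.07 mm, Ȳ = 94.09 mm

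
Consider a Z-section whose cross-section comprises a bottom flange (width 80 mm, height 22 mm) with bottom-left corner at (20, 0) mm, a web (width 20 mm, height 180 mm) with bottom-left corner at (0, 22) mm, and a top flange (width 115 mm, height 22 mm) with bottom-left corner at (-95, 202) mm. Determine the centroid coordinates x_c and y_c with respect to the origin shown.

x_c = 5.92 mm, y_c = 121.86 mm

Part | A | x̄ᵢ | ȳᵢ | A·x̄ᵢ | A·ȳᵢ
bottom flange | 1760.00 | 60.00 | 11.00 | 105600.00 | 19360.00
web | 3600.00 | 10.00 | 112.00 | 36000.00 | 403200.00
top flange | 2530.00 | -37.50 | 213.00 | -94875.00 | 538890.00
Σ | 7890.00 |  |  | 46725.00 | 961450.00
x_c = 46725.00 / 7890.00 = 5.92 mm
y_c = 961450.00 / 7890.00 = 121.86 mm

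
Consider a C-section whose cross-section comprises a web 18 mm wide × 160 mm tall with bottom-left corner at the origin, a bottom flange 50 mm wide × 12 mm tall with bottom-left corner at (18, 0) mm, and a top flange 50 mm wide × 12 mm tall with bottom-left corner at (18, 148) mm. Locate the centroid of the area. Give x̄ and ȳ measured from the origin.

x̄ = 19.00 mm, ȳ = 80.00 mm

Part | A | x̄ᵢ | ȳᵢ | A·x̄ᵢ | A·ȳᵢ
web | 2880.00 | 9.00 | 80.00 | 25920.00 | 230400.00
bottom flange | 600.00 | 43.00 | 6.00 | 25800.00 | 3600.00
top flange | 600.00 | 43.00 | 154.00 | 25800.00 | 92400.00
Σ | 4080.00 |  |  | 77520.00 | 326400.00
x̄ = 77520.00 / 4080.00 = 19.00 mm
ȳ = 326400.00 / 4080.00 = 80.00 mm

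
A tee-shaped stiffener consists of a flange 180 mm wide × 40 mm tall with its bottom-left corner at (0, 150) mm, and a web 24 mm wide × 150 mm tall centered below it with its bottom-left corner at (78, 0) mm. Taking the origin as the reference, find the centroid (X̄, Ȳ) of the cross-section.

X̄ = 90.00 mm, Ȳ = 138.33 mm

web: A = 24 × 150 = 3600.00, centroid at (90.00, 75.00).
flange: A = 180 × 40 = 7200.00, centroid at (90.00, 170.00).
ΣA = 10800.00 mm², ΣAX̄ = 972000.00 mm³, ΣAȲ = 1494000.00 mm³.
X̄ = 972000.00/10800.00 = 90.00 mm; Ȳ = 1494000.00/10800.00 = 138.33 mm.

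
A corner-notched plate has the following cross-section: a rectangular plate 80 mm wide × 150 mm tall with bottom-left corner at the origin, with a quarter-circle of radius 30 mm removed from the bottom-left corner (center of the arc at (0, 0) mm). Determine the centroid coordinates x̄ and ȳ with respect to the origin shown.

x̄ = 41.71 mm, ȳ = 78.90 mm

plate: A = 80 × 150 = 12000.00, centroid at (40.00, 75.00).
removed quarter-circle: A = −¼π·30² = -706.86, centroid at (12.73, 12.73).
ΣA = 11293.14 mm²
ΣAx̄ = (12000.00)(40.00) + (-706.86)(12.73) = 471000.00 mm³
ΣAȳ = (12000.00)(75.00) + (-706.86)(12.73) = 891000.00 mm³
x̄ = 471000.00 / 11293.14 = 41.71 mm
ȳ = 891000.00 / 11293.14 = 78.90 mm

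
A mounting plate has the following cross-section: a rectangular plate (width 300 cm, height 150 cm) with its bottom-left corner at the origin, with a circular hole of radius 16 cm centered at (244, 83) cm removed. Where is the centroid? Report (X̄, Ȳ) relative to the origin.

Part | A | x̄ᵢ | ȳᵢ | A·x̄ᵢ | A·ȳᵢ
plate | 45000.00 | 150.00 | 75.00 | 6750000.00 | 3375000.00
hole | -804.25 | 244.00 | 83.00 | -196236.44 | -66752.56
Σ | 44195.75 |  |  | 6553763.56 | 3308247.44
X̄ = 6553763.56 / 44195.75 = 148.29 cm
Ȳ = 3308247.44 / 44195.75 = 74.85 cm

X̄ = 148.29 cm, Ȳ = 74.85 cm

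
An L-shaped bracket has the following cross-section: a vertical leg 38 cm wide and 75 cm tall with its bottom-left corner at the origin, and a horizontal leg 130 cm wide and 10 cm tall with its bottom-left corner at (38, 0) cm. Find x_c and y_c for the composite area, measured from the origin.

Part | A | x̄ᵢ | ȳᵢ | A·x̄ᵢ | A·ȳᵢ
vertical leg | 2850.00 | 19.00 | 37.50 | 54150.00 | 106875.00
horizontal leg | 1300.00 | 103.00 | 5.00 | 133900.00 | 6500.00
Σ | 4150.00 |  |  | 188050.00 | 113375.00
x_c = 188050.00 / 4150.00 = 45.31 cm
y_c = 113375.00 / 4150.00 = 27.32 cm

x_c = 45.31 cm, y_c = 27.32 cm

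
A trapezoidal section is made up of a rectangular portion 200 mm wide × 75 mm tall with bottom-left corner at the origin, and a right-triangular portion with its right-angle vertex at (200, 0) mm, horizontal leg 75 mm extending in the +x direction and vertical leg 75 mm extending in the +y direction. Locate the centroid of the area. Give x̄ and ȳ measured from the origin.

x̄ = 119.74 mm, ȳ = 35.53 mm

Part | A | x̄ᵢ | ȳᵢ | A·x̄ᵢ | A·ȳᵢ
rectangular portion | 15000.00 | 100.00 | 37.50 | 1500000.00 | 562500.00
triangular portion | 2812.50 | 225.00 | 25.00 | 632812.50 | 70312.50
Σ | 17812.50 |  |  | 2132812.50 | 632812.50
x̄ = 2132812.50 / 17812.50 = 119.74 mm
ȳ = 632812.50 / 17812.50 = 35.53 mm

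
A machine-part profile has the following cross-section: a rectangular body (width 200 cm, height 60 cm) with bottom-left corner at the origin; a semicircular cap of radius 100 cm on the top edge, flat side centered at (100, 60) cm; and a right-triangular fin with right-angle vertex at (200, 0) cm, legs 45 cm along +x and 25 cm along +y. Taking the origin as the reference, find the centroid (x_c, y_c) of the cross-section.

rectangular body: A = 200 × 60 = 12000.00, centroid at (100.00, 30.00).
semicircular top: A = ½π·100² = 15707.96, centroid at (100.00, 102.44).
triangular fin: A = ½·45·25 = 562.50, centroid at (215.00, 8.33).
ΣA = 28270.46 cm², ΣAx_c = 2891733.83 cm³, ΣAy_c = 1973831.96 cm³.
x_c = 2891733.83/28270.46 = 102.29 cm; y_c = 1973831.96/28270.46 = 69.82 cm.

x_c = 102.29 cm, y_c = 69.82 cm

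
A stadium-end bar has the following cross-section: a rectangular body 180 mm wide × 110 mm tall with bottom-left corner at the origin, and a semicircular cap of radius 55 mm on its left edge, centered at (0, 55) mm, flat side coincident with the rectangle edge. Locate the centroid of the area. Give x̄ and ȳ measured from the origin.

x̄ = 68.06 mm, ȳ = 55.00 mm

Part | A | x̄ᵢ | ȳᵢ | A·x̄ᵢ | A·ȳᵢ
rectangular body | 19800.00 | 90.00 | 55.00 | 1782000.00 | 1089000.00
semicircular end | 4751.66 | -23.34 | 55.00 | -110916.67 | 261341.24
Σ | 24551.66 |  |  | 1671083.33 | 1350341.24
x̄ = 1671083.33 / 24551.66 = 68.06 mm
ȳ = 1350341.24 / 24551.66 = 55.00 mm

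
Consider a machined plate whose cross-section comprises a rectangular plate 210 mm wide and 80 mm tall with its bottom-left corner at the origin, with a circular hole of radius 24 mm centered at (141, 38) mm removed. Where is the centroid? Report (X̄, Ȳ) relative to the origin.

plate: A = 210 × 80 = 16800.00, centroid at (105.00, 40.00).
hole: A = −π·24² = -1809.56, centroid at (141.00, 38.00).
ΣA = 14990.44 mm²
ΣAX̄ = (16800.00)(105.00) + (-1809.56)(141.00) = 1508852.41 mm³
ΣAȲ = (16800.00)(40.00) + (-1809.56)(38.00) = 603236.82 mm³
X̄ = 1508852.41 / 14990.44 = 100.65 mm
Ȳ = 603236.82 / 14990.44 = 40.24 mm

X̄ = 100.65 mm, Ȳ = 40.24 mm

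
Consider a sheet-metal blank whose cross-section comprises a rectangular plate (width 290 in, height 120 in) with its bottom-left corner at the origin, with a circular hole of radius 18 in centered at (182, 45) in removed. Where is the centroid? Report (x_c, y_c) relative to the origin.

x_c = 143.89 in, y_c = 60.45 in

plate: A = 290 × 120 = 34800.00, centroid at (145.00, 60.00).
hole: A = −π·18² = -1017.88, centroid at (182.00, 45.00).
ΣA = 33782.12 in²
ΣAx_c = (34800.00)(145.00) + (-1017.88)(182.00) = 4860746.56 in³
ΣAy_c = (34800.00)(60.00) + (-1017.88)(45.00) = 2042195.58 in³
x_c = 4860746.56 / 33782.12 = 143.89 in
y_c = 2042195.58 / 33782.12 = 60.45 in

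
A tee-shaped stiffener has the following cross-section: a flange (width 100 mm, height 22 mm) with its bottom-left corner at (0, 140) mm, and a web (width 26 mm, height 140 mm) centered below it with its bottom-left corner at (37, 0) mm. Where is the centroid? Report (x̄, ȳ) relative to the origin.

x̄ = 50.00 mm, ȳ = 100.51 mm

Part | A | x̄ᵢ | ȳᵢ | A·x̄ᵢ | A·ȳᵢ
web | 3640.00 | 50.00 | 70.00 | 182000.00 | 254800.00
flange | 2200.00 | 50.00 | 151.00 | 110000.00 | 332200.00
Σ | 5840.00 |  |  | 292000.00 | 587000.00
x̄ = 292000.00 / 5840.00 = 50.00 mm
ȳ = 587000.00 / 5840.00 = 100.51 mm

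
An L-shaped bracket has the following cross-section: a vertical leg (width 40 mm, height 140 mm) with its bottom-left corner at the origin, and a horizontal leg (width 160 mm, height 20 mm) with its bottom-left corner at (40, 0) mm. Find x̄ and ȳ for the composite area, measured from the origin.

Part | A | x̄ᵢ | ȳᵢ | A·x̄ᵢ | A·ȳᵢ
vertical leg | 5600.00 | 20.00 | 70.00 | 112000.00 | 392000.00
horizontal leg | 3200.00 | 120.00 | 10.00 | 384000.00 | 32000.00
Σ | 8800.00 |  |  | 496000.00 | 424000.00
x̄ = 496000.00 / 8800.00 = 56.36 mm
ȳ = 424000.00 / 8800.00 = 48.18 mm

x̄ = 56.36 mm, ȳ = 48.18 mm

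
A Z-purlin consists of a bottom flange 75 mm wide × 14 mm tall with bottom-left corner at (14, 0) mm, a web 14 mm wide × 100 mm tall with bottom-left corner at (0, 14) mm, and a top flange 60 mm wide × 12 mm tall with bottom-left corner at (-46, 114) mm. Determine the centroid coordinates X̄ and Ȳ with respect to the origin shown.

X̄ = 16.52 mm, Ȳ = 57.84 mm

Part | A | x̄ᵢ | ȳᵢ | A·x̄ᵢ | A·ȳᵢ
bottom flange | 1050.00 | 51.50 | 7.00 | 54075.00 | 7350.00
web | 1400.00 | 7.00 | 64.00 | 9800.00 | 89600.00
top flange | 720.00 | -16.00 | 120.00 | -11520.00 | 86400.00
Σ | 3170.00 |  |  | 52355.00 | 183350.00
X̄ = 52355.00 / 3170.00 = 16.52 mm
Ȳ = 183350.00 / 3170.00 = 57.84 mm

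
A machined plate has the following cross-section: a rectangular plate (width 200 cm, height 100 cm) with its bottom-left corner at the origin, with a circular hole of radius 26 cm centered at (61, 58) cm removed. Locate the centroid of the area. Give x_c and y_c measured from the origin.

plate: A = 200 × 100 = 20000.00, centroid at (100.00, 50.00).
hole: A = −π·26² = -2123.72, centroid at (61.00, 58.00).
ΣA = 17876.28 cm²
ΣAx_c = (20000.00)(100.00) + (-2123.72)(61.00) = 1870453.29 cm³
ΣAy_c = (20000.00)(50.00) + (-2123.72)(58.00) = 876824.44 cm³
x_c = 1870453.29 / 17876.28 = 104.63 cm
y_c = 876824.44 / 17876.28 = 49.05 cm

x_c = 104.63 cm, y_c = 49.05 cm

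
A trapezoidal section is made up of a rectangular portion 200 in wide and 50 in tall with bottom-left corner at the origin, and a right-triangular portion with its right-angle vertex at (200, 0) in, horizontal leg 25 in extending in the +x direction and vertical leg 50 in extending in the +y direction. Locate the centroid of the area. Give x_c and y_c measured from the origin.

x_c = 106.37 in, y_c = 24.51 in

rectangular portion: A = 200 × 50 = 10000.00, centroid at (100.00, 25.00).
triangular portion: A = ½·25·50 = 625.00, centroid at (208.33, 16.67).
ΣA = 10625.00 in²
ΣAx_c = (10000.00)(100.00) + (625.00)(208.33) = 1130208.33 in³
ΣAy_c = (10000.00)(25.00) + (625.00)(16.67) = 260416.67 in³
x_c = 1130208.33 / 10625.00 = 106.37 in
y_c = 260416.67 / 10625.00 = 24.51 in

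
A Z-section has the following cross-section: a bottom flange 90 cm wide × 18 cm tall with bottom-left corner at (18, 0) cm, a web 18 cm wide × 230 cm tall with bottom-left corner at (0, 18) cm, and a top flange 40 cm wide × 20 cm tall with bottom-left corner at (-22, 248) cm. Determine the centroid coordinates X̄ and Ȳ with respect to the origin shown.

X̄ = 20.99 cm, Ȳ = 117.62 cm

bottom flange: A = 90 × 18 = 1620.00, centroid at (63.00, 9.00).
web: A = 18 × 230 = 4140.00, centroid at (9.00, 133.00).
top flange: A = 40 × 20 = 800.00, centroid at (-2.00, 258.00).
ΣA = 6560.00 cm²
ΣAX̄ = (1620.00)(63.00) + (4140.00)(9.00) + (800.00)(-2.00) = 137720.00 cm³
ΣAȲ = (1620.00)(9.00) + (4140.00)(133.00) + (800.00)(258.00) = 771600.00 cm³
X̄ = 137720.00 / 6560.00 = 20.99 cm
Ȳ = 771600.00 / 6560.00 = 117.62 cm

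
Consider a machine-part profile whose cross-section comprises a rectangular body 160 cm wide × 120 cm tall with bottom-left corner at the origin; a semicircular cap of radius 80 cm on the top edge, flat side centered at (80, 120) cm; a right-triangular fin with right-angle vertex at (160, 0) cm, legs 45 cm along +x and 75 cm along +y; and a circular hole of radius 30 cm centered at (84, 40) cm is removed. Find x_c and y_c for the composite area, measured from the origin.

rectangular body: A = 160 × 120 = 19200.00, centroid at (80.00, 60.00).
semicircular top: A = ½π·80² = 10053.10, centroid at (80.00, 153.95).
triangular fin: A = ½·45·75 = 1687.50, centroid at (175.00, 25.00).
hole: A = −π·30² = -2827.43, centroid at (84.00, 40.00).
ΣA = 28113.16 cm²
ΣAx_c = (19200.00)(80.00) + (10053.10)(80.00) + (1687.50)(175.00) + (-2827.43)(84.00) = 2398055.81 cm³
ΣAy_c = (19200.00)(60.00) + (10053.10)(153.95) + (1687.50)(25.00) + (-2827.43)(40.00) = 2628795.08 cm³
x_c = 2398055.81 / 28113.16 = 85.30 cm
y_c = 2628795.08 / 28113.16 = 93.51 cm

x_c = 85.30 cm, y_c = 93.51 cm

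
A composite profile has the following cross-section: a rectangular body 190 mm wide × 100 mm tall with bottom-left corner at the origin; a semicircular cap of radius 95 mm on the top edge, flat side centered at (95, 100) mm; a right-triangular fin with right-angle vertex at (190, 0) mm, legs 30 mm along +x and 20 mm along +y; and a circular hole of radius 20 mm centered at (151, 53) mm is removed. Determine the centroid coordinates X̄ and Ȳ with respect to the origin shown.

Part | A | x̄ᵢ | ȳᵢ | A·x̄ᵢ | A·ȳᵢ
rectangular body | 19000.00 | 95.00 | 50.00 | 1805000.00 | 950000.00
semicircular top | 14176.44 | 95.00 | 140.32 | 1346761.50 | 1989227.02
triangular fin | 300.00 | 200.00 | 6.67 | 60000.00 | 2000.00
hole | -1256.64 | 151.00 | 53.00 | -189752.20 | -66601.76
Σ | 32219.80 |  |  | 3022009.30 | 2874625.25
X̄ = 3022009.30 / 32219.80 = 93.79 mm
Ȳ = 2874625.25 / 32219.80 = 89.22 mm

X̄ = 93.79 mm, Ȳ = 89.22 mm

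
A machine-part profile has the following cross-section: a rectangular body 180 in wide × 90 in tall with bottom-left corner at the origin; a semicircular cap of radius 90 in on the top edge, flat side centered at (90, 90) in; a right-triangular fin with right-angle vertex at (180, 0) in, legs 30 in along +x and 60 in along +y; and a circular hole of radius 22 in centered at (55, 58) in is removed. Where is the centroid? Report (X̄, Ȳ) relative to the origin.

X̄ = 95.06 in, Ȳ = 80.91 in

Part | A | x̄ᵢ | ȳᵢ | A·x̄ᵢ | A·ȳᵢ
rectangular body | 16200.00 | 90.00 | 45.00 | 1458000.00 | 729000.00
semicircular top | 12723.45 | 90.00 | 128.20 | 1145110.52 | 1631110.52
triangular fin | 900.00 | 190.00 | 20.00 | 171000.00 | 18000.00
hole | -1520.53 | 55.00 | 58.00 | -83629.20 | -88190.79
Σ | 28302.92 |  |  | 2690481.33 | 2289919.73
X̄ = 2690481.33 / 28302.92 = 95.06 in
Ȳ = 2289919.73 / 28302.92 = 80.91 in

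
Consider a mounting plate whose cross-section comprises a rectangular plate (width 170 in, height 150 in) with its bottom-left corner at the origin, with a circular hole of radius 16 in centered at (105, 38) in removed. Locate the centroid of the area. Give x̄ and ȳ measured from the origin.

x̄ = 84.35 in, ȳ = 76.20 in

Part | A | x̄ᵢ | ȳᵢ | A·x̄ᵢ | A·ȳᵢ
plate | 25500.00 | 85.00 | 75.00 | 2167500.00 | 1912500.00
hole | -804.25 | 105.00 | 38.00 | -84446.01 | -30561.41
Σ | 24695.75 |  |  | 2083053.99 | 1881938.59
x̄ = 2083053.99 / 24695.75 = 84.35 in
ȳ = 1881938.59 / 24695.75 = 76.20 in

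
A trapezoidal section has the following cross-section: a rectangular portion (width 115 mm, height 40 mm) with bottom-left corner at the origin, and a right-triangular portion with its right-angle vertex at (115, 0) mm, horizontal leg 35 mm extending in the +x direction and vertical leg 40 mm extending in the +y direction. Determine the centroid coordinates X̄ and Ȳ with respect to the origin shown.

rectangular portion: A = 115 × 40 = 4600.00, centroid at (57.50, 20.00).
triangular portion: A = ½·35·40 = 700.00, centroid at (126.67, 13.33).
ΣA = 5300.00 mm², ΣAX̄ = 353166.67 mm³, ΣAȲ = 101333.33 mm³.
X̄ = 353166.67/5300.00 = 66.64 mm; Ȳ = 101333.33/5300.00 = 19.12 mm.

X̄ = 66.64 mm, Ȳ = 19.12 mm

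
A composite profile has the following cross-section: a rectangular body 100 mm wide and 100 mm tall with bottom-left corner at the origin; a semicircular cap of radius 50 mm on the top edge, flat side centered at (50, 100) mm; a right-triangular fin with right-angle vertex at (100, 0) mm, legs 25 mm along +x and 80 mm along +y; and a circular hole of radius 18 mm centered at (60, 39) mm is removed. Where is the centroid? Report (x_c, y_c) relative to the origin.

rectangular body: A = 100 × 100 = 10000.00, centroid at (50.00, 50.00).
semicircular top: A = ½π·50² = 3926.99, centroid at (50.00, 121.22).
triangular fin: A = ½·25·80 = 1000.00, centroid at (108.33, 26.67).
hole: A = −π·18² = -1017.88, centroid at (60.00, 39.00).
ΣA = 13909.11 mm², ΣAx_c = 743610.31 mm³, ΣAy_c = 963001.92 mm³.
x_c = 743610.31/13909.11 = 53.46 mm; y_c = 963001.92/13909.11 = 69.24 mm.

x_c = 53.46 mm, y_c = 69.24 mm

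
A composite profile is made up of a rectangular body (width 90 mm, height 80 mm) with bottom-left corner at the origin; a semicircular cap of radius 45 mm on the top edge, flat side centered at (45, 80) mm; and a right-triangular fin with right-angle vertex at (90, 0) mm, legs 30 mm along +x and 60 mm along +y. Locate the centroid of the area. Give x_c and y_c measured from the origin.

x_c = 49.39 mm, y_c = 55.07 mm

rectangular body: A = 90 × 80 = 7200.00, centroid at (45.00, 40.00).
semicircular top: A = ½π·45² = 3180.86, centroid at (45.00, 99.10).
triangular fin: A = ½·30·60 = 900.00, centroid at (100.00, 20.00).
ΣA = 11280.86 mm², ΣAx_c = 557138.82 mm³, ΣAy_c = 621219.00 mm³.
x_c = 557138.82/11280.86 = 49.39 mm; y_c = 621219.00/11280.86 = 55.07 mm.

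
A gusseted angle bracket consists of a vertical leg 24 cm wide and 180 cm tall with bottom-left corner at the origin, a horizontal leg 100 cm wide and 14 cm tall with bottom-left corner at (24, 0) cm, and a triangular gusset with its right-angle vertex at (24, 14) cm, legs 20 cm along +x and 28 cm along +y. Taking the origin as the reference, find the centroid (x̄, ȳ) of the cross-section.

Part | A | x̄ᵢ | ȳᵢ | A·x̄ᵢ | A·ȳᵢ
vertical leg | 4320.00 | 12.00 | 90.00 | 51840.00 | 388800.00
horizontal leg | 1400.00 | 74.00 | 7.00 | 103600.00 | 9800.00
gusset | 280.00 | 30.67 | 23.33 | 8586.67 | 6533.33
Σ | 6000.00 |  |  | 164026.67 | 405133.33
x̄ = 164026.67 / 6000.00 = 27.34 cm
ȳ = 405133.33 / 6000.00 = 67.52 cm

x̄ = 27.34 cm, ȳ = 67.52 cm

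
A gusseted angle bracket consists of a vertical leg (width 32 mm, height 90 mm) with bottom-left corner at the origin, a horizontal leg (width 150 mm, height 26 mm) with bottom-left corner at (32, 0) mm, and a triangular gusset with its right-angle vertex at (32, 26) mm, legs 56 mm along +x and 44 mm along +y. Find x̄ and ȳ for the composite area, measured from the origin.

x̄ = 65.63 mm, ȳ = 28.76 mm

Part | A | x̄ᵢ | ȳᵢ | A·x̄ᵢ | A·ȳᵢ
vertical leg | 2880.00 | 16.00 | 45.00 | 46080.00 | 129600.00
horizontal leg | 3900.00 | 107.00 | 13.00 | 417300.00 | 50700.00
gusset | 1232.00 | 50.67 | 40.67 | 62421.33 | 50101.33
Σ | 8012.00 |  |  | 525801.33 | 230401.33
x̄ = 525801.33 / 8012.00 = 65.63 mm
ȳ = 230401.33 / 8012.00 = 28.76 mm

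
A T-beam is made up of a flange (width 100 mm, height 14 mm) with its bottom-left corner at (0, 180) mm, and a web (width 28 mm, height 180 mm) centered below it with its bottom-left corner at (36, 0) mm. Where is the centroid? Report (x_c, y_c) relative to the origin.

Part | A | x̄ᵢ | ȳᵢ | A·x̄ᵢ | A·ȳᵢ
web | 5040.00 | 50.00 | 90.00 | 252000.00 | 453600.00
flange | 1400.00 | 50.00 | 187.00 | 70000.00 | 261800.00
Σ | 6440.00 |  |  | 322000.00 | 715400.00
x_c = 322000.00 / 6440.00 = 50.00 mm
y_c = 715400.00 / 6440.00 = 111.09 mm

x_c = 50.00 mm, y_c = 111.09 mm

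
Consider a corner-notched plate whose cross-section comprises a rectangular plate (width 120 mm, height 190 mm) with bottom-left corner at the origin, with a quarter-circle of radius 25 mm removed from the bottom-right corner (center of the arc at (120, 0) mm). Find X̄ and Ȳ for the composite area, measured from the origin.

X̄ = 58.91 mm, Ȳ = 96.86 mm

Part | A | x̄ᵢ | ȳᵢ | A·x̄ᵢ | A·ȳᵢ
plate | 22800.00 | 60.00 | 95.00 | 1368000.00 | 2166000.00
removed quarter-circle | -490.87 | 109.39 | 10.61 | -53696.53 | -5208.33
Σ | 22309.13 |  |  | 1314303.47 | 2160791.67
X̄ = 1314303.47 / 22309.13 = 58.91 mm
Ȳ = 2160791.67 / 22309.13 = 96.86 mm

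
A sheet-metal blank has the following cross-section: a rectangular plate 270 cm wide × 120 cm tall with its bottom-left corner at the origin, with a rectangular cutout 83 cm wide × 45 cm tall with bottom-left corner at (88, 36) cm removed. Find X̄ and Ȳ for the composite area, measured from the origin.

Part | A | x̄ᵢ | ȳᵢ | A·x̄ᵢ | A·ȳᵢ
plate | 32400.00 | 135.00 | 60.00 | 4374000.00 | 1944000.00
hole | -3735.00 | 129.50 | 58.50 | -483682.50 | -218497.50
Σ | 28665.00 |  |  | 3890317.50 | 1725502.50
X̄ = 3890317.50 / 28665.00 = 135.72 cm
Ȳ = 1725502.50 / 28665.00 = 60.20 cm

X̄ = 135.72 cm, Ȳ = 60.20 cm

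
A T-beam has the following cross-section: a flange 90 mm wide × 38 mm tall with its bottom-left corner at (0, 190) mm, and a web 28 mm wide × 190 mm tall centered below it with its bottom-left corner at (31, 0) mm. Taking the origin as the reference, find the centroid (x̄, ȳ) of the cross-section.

x̄ = 45.00 mm, ȳ = 139.61 mm

web: A = 28 × 190 = 5320.00, centroid at (45.00, 95.00).
flange: A = 90 × 38 = 3420.00, centroid at (45.00, 209.00).
ΣA = 8740.00 mm², ΣAx̄ = 393300.00 mm³, ΣAȳ = 1220180.00 mm³.
x̄ = 393300.00/8740.00 = 45.00 mm; ȳ = 1220180.00/8740.00 = 139.61 mm.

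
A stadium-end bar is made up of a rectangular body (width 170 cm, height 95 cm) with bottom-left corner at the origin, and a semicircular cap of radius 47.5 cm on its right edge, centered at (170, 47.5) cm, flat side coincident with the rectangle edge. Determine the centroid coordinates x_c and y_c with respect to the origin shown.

Part | A | x̄ᵢ | ȳᵢ | A·x̄ᵢ | A·ȳᵢ
rectangular body | 16150.00 | 85.00 | 47.50 | 1372750.00 | 767125.00
semicircular end | 3544.11 | 190.16 | 47.50 | 673946.48 | 168345.19
Σ | 19694.11 |  |  | 2046696.48 | 935470.19
x_c = 2046696.48 / 19694.11 = 103.92 cm
y_c = 935470.19 / 19694.11 = 47.50 cm

x_c = 103.92 cm, y_c = 47.50 cm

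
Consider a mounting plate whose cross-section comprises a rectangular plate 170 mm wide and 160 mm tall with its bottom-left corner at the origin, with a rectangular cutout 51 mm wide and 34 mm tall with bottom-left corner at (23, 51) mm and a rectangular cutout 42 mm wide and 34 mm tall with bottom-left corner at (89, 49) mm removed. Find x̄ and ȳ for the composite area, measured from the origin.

plate: A = 170 × 160 = 27200.00, centroid at (85.00, 80.00).
hole 1: A = −(51 × 34) = -1734.00, centroid at (48.50, 68.00).
hole 2: A = −(42 × 34) = -1428.00, centroid at (110.00, 66.00).
ΣA = 24038.00 mm², ΣAx̄ = 2070821.00 mm³, ΣAȳ = 1963840.00 mm³.
x̄ = 2070821.00/24038.00 = 86.15 mm; ȳ = 1963840.00/24038.00 = 81.70 mm.

x̄ = 86.15 mm, ȳ = 81.70 mm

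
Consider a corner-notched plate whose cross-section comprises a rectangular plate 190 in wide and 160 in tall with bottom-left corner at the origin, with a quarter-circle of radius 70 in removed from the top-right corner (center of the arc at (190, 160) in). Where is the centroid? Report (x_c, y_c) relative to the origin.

x_c = 85.54 in, y_c = 72.71 in

plate: A = 190 × 160 = 30400.00, centroid at (95.00, 80.00).
removed quarter-circle: A = −¼π·70² = -3848.45, centroid at (160.29, 130.29).
ΣA = 26551.55 in², ΣAx_c = 2271127.64 in³, ΣAy_c = 1930581.17 in³.
x_c = 2271127.64/26551.55 = 85.54 in; y_c = 1930581.17/26551.55 = 72.71 in.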